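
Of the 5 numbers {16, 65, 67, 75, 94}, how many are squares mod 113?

(16/113) = +1 → QR.
(65/113) = -1 → non-residue.
(67/113) = -1 → non-residue.
(75/113) = -1 → non-residue.
(94/113) = -1 → non-residue.
Total quadratic residues among the 5: 1.

1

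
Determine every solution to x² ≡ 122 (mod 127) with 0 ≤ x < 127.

Since 127 ≡ 3 (mod 4), a square root of 122 is 122^((127+1)/4) = 122^32 mod 127.
Repeated squaring: 122^2≡25, 122^4≡117, 122^8≡100, 122^16≡94, 122^32≡73 (mod 127).
122^32 = 122^(32) ≡ 73 (mod 127).
Check: 73² = 5329 ≡ 122 (mod 127). The two roots are 54 and 73.

54, 73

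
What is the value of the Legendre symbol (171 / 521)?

-1

Reciprocity: 171 ≡ 3 and 521 ≡ 1 (mod 4), so (171/521) = +(521/171).
Reduce top mod 171: now compute (8/171).
Pull out 2^3: since 171 ≡ 3 (mod 8), (2/171) = -1, so (2/171)^3 = -1.
Reached (1/171) = 1. Collecting the sign flips along the way, the symbol is -1.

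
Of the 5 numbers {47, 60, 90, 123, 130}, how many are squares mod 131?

2

(47/131) = -1 → non-residue.
(60/131) = +1 → QR.
(90/131) = -1 → non-residue.
(123/131) = +1 → QR.
(130/131) = -1 → non-residue.
Total quadratic residues among the 5: 2.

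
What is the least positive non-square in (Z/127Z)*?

(2/127) = +1, so 2 is a residue.
(3/127) = −1, so 3 is the smallest positive non-residue mod 127.

3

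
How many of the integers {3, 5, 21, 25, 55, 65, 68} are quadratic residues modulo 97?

(3/97) = +1 → QR.
(5/97) = -1 → non-residue.
(21/97) = -1 → non-residue.
(25/97) = +1 → QR.
(55/97) = -1 → non-residue.
(65/97) = +1 → QR.
(68/97) = -1 → non-residue.
Total quadratic residues among the 7: 3.

3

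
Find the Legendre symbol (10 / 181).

-1

Pull out 2: since 181 ≡ 5 (mod 8), (2/181) = -1.
Reciprocity: 5 ≡ 1 and 181 ≡ 1 (mod 4), so (5/181) = +(181/5).
Reduce top mod 5: now compute (1/5).
Reached (1/5) = 1. Collecting the sign flips along the way, the symbol is -1.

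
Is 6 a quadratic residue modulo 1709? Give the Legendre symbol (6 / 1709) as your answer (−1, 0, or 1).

Pull out 2: since 1709 ≡ 5 (mod 8), (2/1709) = -1.
Reciprocity: 3 ≡ 3 and 1709 ≡ 1 (mod 4), so (3/1709) = +(1709/3).
Reduce top mod 3: now compute (2/3).
Pull out 2: since 3 ≡ 3 (mod 8), (2/3) = -1.
Reached (1/3) = 1. Collecting the sign flips along the way, the symbol is +1.

1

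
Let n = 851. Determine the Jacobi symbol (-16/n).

First reduce: -16 ≡ 835 (mod 851).
Reciprocity: 835 ≡ 3 and 851 ≡ 3 (mod 4), so (835/851) = −(851/835).
Reduce top mod 835: now compute (16/835).
Pull out 2^4: since 835 ≡ 3 (mod 8), (2/835) = -1, so (2/835)^4 = +1.
Reached (1/835) = 1. Collecting the sign flips along the way, the symbol is -1.

-1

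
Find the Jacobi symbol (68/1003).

0

Pull out 2^2: since 1003 ≡ 3 (mod 8), (2/1003) = -1, so (2/1003)^2 = +1.
Reciprocity: 17 ≡ 1 and 1003 ≡ 3 (mod 4), so (17/1003) = +(1003/17).
Reduce top mod 17: now compute (0/17).
Top reduces to 0: gcd > 1, so the symbol is 0.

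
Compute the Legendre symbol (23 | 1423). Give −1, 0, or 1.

Reciprocity: 23 ≡ 3 and 1423 ≡ 3 (mod 4), so (23/1423) = −(1423/23).
Reduce top mod 23: now compute (20/23).
Pull out 2^2: since 23 ≡ 7 (mod 8), (2/23) = +1, so (2/23)^2 = +1.
Reciprocity: 5 ≡ 1 and 23 ≡ 3 (mod 4), so (5/23) = +(23/5).
Reduce top mod 5: now compute (3/5).
Reciprocity: 3 ≡ 3 and 5 ≡ 1 (mod 4), so (3/5) = +(5/3).
Reduce top mod 3: now compute (2/3).
Pull out 2: since 3 ≡ 3 (mod 8), (2/3) = -1.
Reached (1/3) = 1. Collecting the sign flips along the way, the symbol is +1.

1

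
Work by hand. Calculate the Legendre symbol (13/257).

1

Reciprocity: 13 ≡ 1 and 257 ≡ 1 (mod 4), so (13/257) = +(257/13).
Reduce top mod 13: now compute (10/13).
Pull out 2: since 13 ≡ 5 (mod 8), (2/13) = -1.
Reciprocity: 5 ≡ 1 and 13 ≡ 1 (mod 4), so (5/13) = +(13/5).
Reduce top mod 5: now compute (3/5).
Reciprocity: 3 ≡ 3 and 5 ≡ 1 (mod 4), so (3/5) = +(5/3).
Reduce top mod 3: now compute (2/3).
Pull out 2: since 3 ≡ 3 (mod 8), (2/3) = -1.
Reached (1/3) = 1. Collecting the sign flips along the way, the symbol is +1.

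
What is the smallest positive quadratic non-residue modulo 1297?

(2/1297) = +1, so 2 is a residue.
(3/1297) = +1, so 3 is a residue.
(4/1297) = +1, so 4 is a residue.
(5/1297) = −1, so 5 is the smallest positive non-residue mod 1297.

5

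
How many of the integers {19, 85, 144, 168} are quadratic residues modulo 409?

(19/409) = -1 → non-residue.
(85/409) = +1 → QR.
(144/409) = +1 → QR.
(168/409) = -1 → non-residue.
Total quadratic residues among the 4: 2.

2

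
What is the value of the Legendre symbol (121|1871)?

Reciprocity: 121 ≡ 1 and 1871 ≡ 3 (mod 4), so (121/1871) = +(1871/121).
Reduce top mod 121: now compute (56/121).
Pull out 2^3: since 121 ≡ 1 (mod 8), (2/121) = +1, so (2/121)^3 = +1.
Reciprocity: 7 ≡ 3 and 121 ≡ 1 (mod 4), so (7/121) = +(121/7).
Reduce top mod 7: now compute (2/7).
Pull out 2: since 7 ≡ 7 (mod 8), (2/7) = +1.
Reached (1/7) = 1. Collecting the sign flips along the way, the symbol is +1.

1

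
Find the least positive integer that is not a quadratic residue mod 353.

3

(2/353) = +1, so 2 is a residue.
(3/353) = −1, so 3 is the smallest positive non-residue mod 353.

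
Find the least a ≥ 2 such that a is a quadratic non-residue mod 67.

2

(2/67) = −1, so 2 is the smallest positive non-residue mod 67.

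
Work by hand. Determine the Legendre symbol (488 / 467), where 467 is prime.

Euler's criterion: (488/467) ≡ 21^233 (mod 467).
21^2 ≡ 441 (mod 467)
21^4 ≡ 209 (mod 467)
21^8 ≡ 250 (mod 467)
21^16 ≡ 389 (mod 467)
21^32 ≡ 13 (mod 467)
21^64 ≡ 169 (mod 467)
21^128 ≡ 74 (mod 467)
21^233 = 21^(128+64+32+8+1) ≡ 1 (mod 467).
Result is 1, so (488/467) = 1.

1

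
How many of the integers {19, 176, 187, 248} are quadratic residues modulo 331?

(19/331) = +1 → QR.
(176/331) = -1 → non-residue.
(187/331) = -1 → non-residue.
(248/331) = -1 → non-residue.
Total quadratic residues among the 4: 1.

1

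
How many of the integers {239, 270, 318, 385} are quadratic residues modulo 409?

4

(239/409) = +1 → QR.
(270/409) = +1 → QR.
(318/409) = +1 → QR.
(385/409) = +1 → QR.
Total quadratic residues among the 4: 4.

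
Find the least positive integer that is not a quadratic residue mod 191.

(2/191) = +1, so 2 is a residue.
(3/191) = +1, so 3 is a residue.
(4/191) = +1, so 4 is a residue.
(5/191) = +1, so 5 is a residue.
(6/191) = +1, so 6 is a residue.
(7/191) = −1, so 7 is the smallest positive non-residue mod 191.

7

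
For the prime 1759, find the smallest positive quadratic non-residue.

(2/1759) = +1, so 2 is a residue.
(3/1759) = −1, so 3 is the smallest positive non-residue mod 1759.

3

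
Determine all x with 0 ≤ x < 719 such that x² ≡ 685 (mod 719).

163, 556

Since 719 ≡ 3 (mod 4), a square root of 685 is 685^((719+1)/4) = 685^180 mod 719.
Repeated squaring: 685^2≡437, 685^4≡434, 685^8≡697, 685^16≡484, 685^32≡581, 685^64≡350, 685^128≡270 (mod 719).
685^180 = 685^(128+32+16+4) ≡ 163 (mod 719).
Check: 163² = 26569 ≡ 685 (mod 719). The two roots are 163 and 556.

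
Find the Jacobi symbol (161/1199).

Reciprocity: 161 ≡ 1 and 1199 ≡ 3 (mod 4), so (161/1199) = +(1199/161).
Reduce top mod 161: now compute (72/161).
Pull out 2^3: since 161 ≡ 1 (mod 8), (2/161) = +1, so (2/161)^3 = +1.
Reciprocity: 9 ≡ 1 and 161 ≡ 1 (mod 4), so (9/161) = +(161/9).
Reduce top mod 9: now compute (8/9).
Pull out 2^3: since 9 ≡ 1 (mod 8), (2/9) = +1, so (2/9)^3 = +1.
Reached (1/9) = 1. Collecting the sign flips along the way, the symbol is +1.

1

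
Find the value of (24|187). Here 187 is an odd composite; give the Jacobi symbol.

1

Pull out 2^3: since 187 ≡ 3 (mod 8), (2/187) = -1, so (2/187)^3 = -1.
Reciprocity: 3 ≡ 3 and 187 ≡ 3 (mod 4), so (3/187) = −(187/3).
Reduce top mod 3: now compute (1/3).
Reached (1/3) = 1. Collecting the sign flips along the way, the symbol is +1.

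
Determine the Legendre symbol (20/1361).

Pull out 2^2: since 1361 ≡ 1 (mod 8), (2/1361) = +1, so (2/1361)^2 = +1.
Reciprocity: 5 ≡ 1 and 1361 ≡ 1 (mod 4), so (5/1361) = +(1361/5).
Reduce top mod 5: now compute (1/5).
Reached (1/5) = 1. Collecting the sign flips along the way, the symbol is +1.

1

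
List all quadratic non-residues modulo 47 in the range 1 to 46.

5, 10, 11, 13, 15, 19, 20, 22, 23, 26, 29, 30, 31, 33, 35, 38, 39, 40, 41, 43, 44, 45, 46

Square k = 1,…,23 (k and 47−k give the same square):
1²=1, 2²=4, 3²=9, 4²=16, 5²=25, 6²=36, 7²≡2, 8²≡17, 9²≡34, 10²≡6, 11²≡27, 12²≡3, 13²≡28, 14²≡8, 15²≡37, 16²≡21, 17²≡7, 18²≡42, 19²≡32, 20²≡24, 21²≡18, 22²≡14, 23²≡12 (mod 47).
The residues are {1, 2, 3, 4, 6, 7, 8, 9, 12, 14, 16, 17, 18, 21, 24, 25, 27, 28, 32, 34, 36, 37, 42}; the non-residues are the remaining 23 nonzero classes.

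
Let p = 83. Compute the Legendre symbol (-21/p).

Euler's criterion: (-21/83) ≡ 62^41 (mod 83).
62^2 ≡ 26 (mod 83)
62^4 ≡ 12 (mod 83)
62^8 ≡ 61 (mod 83)
62^16 ≡ 69 (mod 83)
62^32 ≡ 30 (mod 83)
62^41 = 62^(32+8+1) ≡ 82 (mod 83).
Result is 82 ≡ −1, so (-21/83) = −1.

-1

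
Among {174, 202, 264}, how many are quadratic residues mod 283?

2

(174/283) = +1 → QR.
(202/283) = -1 → non-residue.
(264/283) = +1 → QR.
Total quadratic residues among the 3: 2.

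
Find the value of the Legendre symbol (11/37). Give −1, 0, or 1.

1

Euler's criterion: (11/37) ≡ 11^18 (mod 37).
11^2 ≡ 10 (mod 37)
11^4 ≡ 26 (mod 37)
11^8 ≡ 10 (mod 37)
11^16 ≡ 26 (mod 37)
11^18 = 11^(16+2) ≡ 1 (mod 37).
Result is 1, so (11/37) = 1.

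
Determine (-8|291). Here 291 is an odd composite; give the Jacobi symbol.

First reduce: -8 ≡ 283 (mod 291).
Reciprocity: 283 ≡ 3 and 291 ≡ 3 (mod 4), so (283/291) = −(291/283).
Reduce top mod 283: now compute (8/283).
Pull out 2^3: since 283 ≡ 3 (mod 8), (2/283) = -1, so (2/283)^3 = -1.
Reached (1/283) = 1. Collecting the sign flips along the way, the symbol is +1.

1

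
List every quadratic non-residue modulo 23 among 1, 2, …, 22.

5 7 10 11 14 15 17 19 20 21 22

Square k = 1,…,11 (k and 23−k give the same square):
1²=1, 2²=4, 3²=9, 4²=16, 5²≡2, 6²≡13, 7²≡3, 8²≡18, 9²≡12, 10²≡8, 11²≡6 (mod 23).
The residues are {1, 2, 3, 4, 6, 8, 9, 12, 13, 16, 18}; the non-residues are the remaining 11 nonzero classes.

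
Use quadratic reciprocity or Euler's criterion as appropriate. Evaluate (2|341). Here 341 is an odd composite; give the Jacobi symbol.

Pull out 2: since 341 ≡ 5 (mod 8), (2/341) = -1.
Reached (1/341) = 1. Collecting the sign flips along the way, the symbol is -1.

-1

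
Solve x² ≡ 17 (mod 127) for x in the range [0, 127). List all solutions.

12, 115

Since 127 ≡ 3 (mod 4), a square root of 17 is 17^((127+1)/4) = 17^32 mod 127.
Repeated squaring: 17^2≡35, 17^4≡82, 17^8≡120, 17^16≡49, 17^32≡115 (mod 127).
17^32 = 17^(32) ≡ 115 (mod 127).
Check: 115² = 13225 ≡ 17 (mod 127). The two roots are 12 and 115.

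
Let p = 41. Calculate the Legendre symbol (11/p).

Reciprocity: 11 ≡ 3 and 41 ≡ 1 (mod 4), so (11/41) = +(41/11).
Reduce top mod 11: now compute (8/11).
Pull out 2^3: since 11 ≡ 3 (mod 8), (2/11) = -1, so (2/11)^3 = -1.
Reached (1/11) = 1. Collecting the sign flips along the way, the symbol is -1.

-1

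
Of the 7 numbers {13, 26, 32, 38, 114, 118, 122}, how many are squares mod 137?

(13/137) = -1 → non-residue.
(26/137) = -1 → non-residue.
(32/137) = +1 → QR.
(38/137) = +1 → QR.
(114/137) = -1 → non-residue.
(118/137) = +1 → QR.
(122/137) = +1 → QR.
Total quadratic residues among the 7: 4.

4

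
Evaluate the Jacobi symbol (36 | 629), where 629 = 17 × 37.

Pull out 2^2: since 629 ≡ 5 (mod 8), (2/629) = -1, so (2/629)^2 = +1.
Reciprocity: 9 ≡ 1 and 629 ≡ 1 (mod 4), so (9/629) = +(629/9).
Reduce top mod 9: now compute (8/9).
Pull out 2^3: since 9 ≡ 1 (mod 8), (2/9) = +1, so (2/9)^3 = +1.
Reached (1/9) = 1. Collecting the sign flips along the way, the symbol is +1.

1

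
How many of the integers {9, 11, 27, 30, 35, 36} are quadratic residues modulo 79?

(9/79) = +1 → QR.
(11/79) = +1 → QR.
(27/79) = -1 → non-residue.
(30/79) = -1 → non-residue.
(35/79) = -1 → non-residue.
(36/79) = +1 → QR.
Total quadratic residues among the 6: 3.

3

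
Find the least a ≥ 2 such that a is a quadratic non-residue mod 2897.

3

(2/2897) = +1, so 2 is a residue.
(3/2897) = −1, so 3 is the smallest positive non-residue mod 2897.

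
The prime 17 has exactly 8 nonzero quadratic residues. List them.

Square k = 1,…,8 (k and 17−k give the same square):
1²=1, 2²=4, 3²=9, 4²=16, 5²≡8, 6²≡2, 7²≡15, 8²≡13 (mod 17).
So the quadratic residues mod 17 are {1, 2, 4, 8, 9, 13, 15, 16}.

1,2,4,8,9,13,15,16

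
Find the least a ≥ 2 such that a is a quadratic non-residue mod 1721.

(2/1721) = +1, so 2 is a residue.
(3/1721) = −1, so 3 is the smallest positive non-residue mod 1721.

3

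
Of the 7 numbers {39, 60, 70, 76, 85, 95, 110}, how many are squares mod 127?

3

(39/127) = -1 → non-residue.
(60/127) = +1 → QR.
(70/127) = +1 → QR.
(76/127) = +1 → QR.
(85/127) = -1 → non-residue.
(95/127) = -1 → non-residue.
(110/127) = -1 → non-residue.
Total quadratic residues among the 7: 3.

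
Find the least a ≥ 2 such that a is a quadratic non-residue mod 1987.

(2/1987) = −1, so 2 is the smallest positive non-residue mod 1987.

2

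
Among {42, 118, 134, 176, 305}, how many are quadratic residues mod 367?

(42/367) = -1 → non-residue.
(118/367) = +1 → QR.
(134/367) = +1 → QR.
(176/367) = -1 → non-residue.
(305/367) = -1 → non-residue.
Total quadratic residues among the 5: 2.

2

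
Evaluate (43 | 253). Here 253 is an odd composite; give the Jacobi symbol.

Reciprocity: 43 ≡ 3 and 253 ≡ 1 (mod 4), so (43/253) = +(253/43).
Reduce top mod 43: now compute (38/43).
Pull out 2: since 43 ≡ 3 (mod 8), (2/43) = -1.
Reciprocity: 19 ≡ 3 and 43 ≡ 3 (mod 4), so (19/43) = −(43/19).
Reduce top mod 19: now compute (5/19).
Reciprocity: 5 ≡ 1 and 19 ≡ 3 (mod 4), so (5/19) = +(19/5).
Reduce top mod 5: now compute (4/5).
Pull out 2^2: since 5 ≡ 5 (mod 8), (2/5) = -1, so (2/5)^2 = +1.
Reached (1/5) = 1. Collecting the sign flips along the way, the symbol is +1.

1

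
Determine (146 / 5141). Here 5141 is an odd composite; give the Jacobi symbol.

1

Pull out 2: since 5141 ≡ 5 (mod 8), (2/5141) = -1.
Reciprocity: 73 ≡ 1 and 5141 ≡ 1 (mod 4), so (73/5141) = +(5141/73).
Reduce top mod 73: now compute (31/73).
Reciprocity: 31 ≡ 3 and 73 ≡ 1 (mod 4), so (31/73) = +(73/31).
Reduce top mod 31: now compute (11/31).
Reciprocity: 11 ≡ 3 and 31 ≡ 3 (mod 4), so (11/31) = −(31/11).
Reduce top mod 11: now compute (9/11).
Reciprocity: 9 ≡ 1 and 11 ≡ 3 (mod 4), so (9/11) = +(11/9).
Reduce top mod 9: now compute (2/9).
Pull out 2: since 9 ≡ 1 (mod 8), (2/9) = +1.
Reached (1/9) = 1. Collecting the sign flips along the way, the symbol is +1.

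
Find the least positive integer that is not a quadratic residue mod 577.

(2/577) = +1, so 2 is a residue.
(3/577) = +1, so 3 is a residue.
(4/577) = +1, so 4 is a residue.
(5/577) = −1, so 5 is the smallest positive non-residue mod 577.

5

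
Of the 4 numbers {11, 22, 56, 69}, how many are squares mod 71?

(11/71) = -1 → non-residue.
(22/71) = -1 → non-residue.
(56/71) = -1 → non-residue.
(69/71) = -1 → non-residue.
Total quadratic residues among the 4: 0.

0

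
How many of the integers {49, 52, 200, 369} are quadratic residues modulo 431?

(49/431) = +1 → QR.
(52/431) = -1 → non-residue.
(200/431) = +1 → QR.
(369/431) = +1 → QR.
Total quadratic residues among the 4: 3.

3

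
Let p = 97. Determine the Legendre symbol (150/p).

First reduce: 150 ≡ 53 (mod 97).
Reciprocity: 53 ≡ 1 and 97 ≡ 1 (mod 4), so (53/97) = +(97/53).
Reduce top mod 53: now compute (44/53).
Pull out 2^2: since 53 ≡ 5 (mod 8), (2/53) = -1, so (2/53)^2 = +1.
Reciprocity: 11 ≡ 3 and 53 ≡ 1 (mod 4), so (11/53) = +(53/11).
Reduce top mod 11: now compute (9/11).
Reciprocity: 9 ≡ 1 and 11 ≡ 3 (mod 4), so (9/11) = +(11/9).
Reduce top mod 9: now compute (2/9).
Pull out 2: since 9 ≡ 1 (mod 8), (2/9) = +1.
Reached (1/9) = 1. Collecting the sign flips along the way, the symbol is +1.

1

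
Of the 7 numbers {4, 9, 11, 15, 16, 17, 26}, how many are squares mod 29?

(4/29) = +1 → QR.
(9/29) = +1 → QR.
(11/29) = -1 → non-residue.
(15/29) = -1 → non-residue.
(16/29) = +1 → QR.
(17/29) = -1 → non-residue.
(26/29) = -1 → non-residue.
Total quadratic residues among the 7: 3.

3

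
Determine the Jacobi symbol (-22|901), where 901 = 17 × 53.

1

First reduce: -22 ≡ 879 (mod 901).
Reciprocity: 879 ≡ 3 and 901 ≡ 1 (mod 4), so (879/901) = +(901/879).
Reduce top mod 879: now compute (22/879).
Pull out 2: since 879 ≡ 7 (mod 8), (2/879) = +1.
Reciprocity: 11 ≡ 3 and 879 ≡ 3 (mod 4), so (11/879) = −(879/11).
Reduce top mod 11: now compute (10/11).
Pull out 2: since 11 ≡ 3 (mod 8), (2/11) = -1.
Reciprocity: 5 ≡ 1 and 11 ≡ 3 (mod 4), so (5/11) = +(11/5).
Reduce top mod 5: now compute (1/5).
Reached (1/5) = 1. Collecting the sign flips along the way, the symbol is +1.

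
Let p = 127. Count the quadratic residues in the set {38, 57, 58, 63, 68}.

(38/127) = +1 → QR.
(57/127) = -1 → non-residue.
(58/127) = -1 → non-residue.
(63/127) = -1 → non-residue.
(68/127) = +1 → QR.
Total quadratic residues among the 5: 2.

2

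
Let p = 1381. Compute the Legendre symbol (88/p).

Pull out 2^3: since 1381 ≡ 5 (mod 8), (2/1381) = -1, so (2/1381)^3 = -1.
Reciprocity: 11 ≡ 3 and 1381 ≡ 1 (mod 4), so (11/1381) = +(1381/11).
Reduce top mod 11: now compute (6/11).
Pull out 2: since 11 ≡ 3 (mod 8), (2/11) = -1.
Reciprocity: 3 ≡ 3 and 11 ≡ 3 (mod 4), so (3/11) = −(11/3).
Reduce top mod 3: now compute (2/3).
Pull out 2: since 3 ≡ 3 (mod 8), (2/3) = -1.
Reached (1/3) = 1. Collecting the sign flips along the way, the symbol is +1.

1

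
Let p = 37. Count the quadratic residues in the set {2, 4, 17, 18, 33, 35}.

2

(2/37) = -1 → non-residue.
(4/37) = +1 → QR.
(17/37) = -1 → non-residue.
(18/37) = -1 → non-residue.
(33/37) = +1 → QR.
(35/37) = -1 → non-residue.
Total quadratic residues among the 6: 2.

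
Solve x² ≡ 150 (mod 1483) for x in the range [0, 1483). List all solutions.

291, 1192

Since 1483 ≡ 3 (mod 4), a square root of 150 is 150^((1483+1)/4) = 150^371 mod 1483.
Repeated squaring: 150^2≡255, 150^4≡1256, 150^8≡1107, 150^16≡491, 150^32≡835, 150^64≡215, 150^128≡252, 150^256≡1218 (mod 1483).
150^371 = 150^(256+64+32+16+2+1) ≡ 291 (mod 1483).
Check: 291² = 84681 ≡ 150 (mod 1483). The two roots are 291 and 1192.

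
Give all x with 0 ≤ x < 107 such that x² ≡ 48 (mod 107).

Since 107 ≡ 3 (mod 4), a square root of 48 is 48^((107+1)/4) = 48^27 mod 107.
Repeated squaring: 48^2≡57, 48^4≡39, 48^8≡23, 48^16≡101 (mod 107).
48^27 = 48^(16+8+2+1) ≡ 35 (mod 107).
Check: 35² = 1225 ≡ 48 (mod 107). The two roots are 35 and 72.

35, 72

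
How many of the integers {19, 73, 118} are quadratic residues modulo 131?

0

(19/131) = -1 → non-residue.
(73/131) = -1 → non-residue.
(118/131) = -1 → non-residue.
Total quadratic residues among the 3: 0.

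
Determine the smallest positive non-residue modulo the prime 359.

7

(2/359) = +1, so 2 is a residue.
(3/359) = +1, so 3 is a residue.
(4/359) = +1, so 4 is a residue.
(5/359) = +1, so 5 is a residue.
(6/359) = +1, so 6 is a residue.
(7/359) = −1, so 7 is the smallest positive non-residue mod 359.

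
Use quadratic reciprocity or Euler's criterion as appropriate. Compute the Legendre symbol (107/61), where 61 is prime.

First reduce: 107 ≡ 46 (mod 61).
Pull out 2: since 61 ≡ 5 (mod 8), (2/61) = -1.
Reciprocity: 23 ≡ 3 and 61 ≡ 1 (mod 4), so (23/61) = +(61/23).
Reduce top mod 23: now compute (15/23).
Reciprocity: 15 ≡ 3 and 23 ≡ 3 (mod 4), so (15/23) = −(23/15).
Reduce top mod 15: now compute (8/15).
Pull out 2^3: since 15 ≡ 7 (mod 8), (2/15) = +1, so (2/15)^3 = +1.
Reached (1/15) = 1. Collecting the sign flips along the way, the symbol is +1.

1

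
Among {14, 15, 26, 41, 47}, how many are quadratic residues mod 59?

3

(14/59) = -1 → non-residue.
(15/59) = +1 → QR.
(26/59) = +1 → QR.
(41/59) = +1 → QR.
(47/59) = -1 → non-residue.
Total quadratic residues among the 5: 3.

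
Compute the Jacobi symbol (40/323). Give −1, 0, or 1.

Pull out 2^3: since 323 ≡ 3 (mod 8), (2/323) = -1, so (2/323)^3 = -1.
Reciprocity: 5 ≡ 1 and 323 ≡ 3 (mod 4), so (5/323) = +(323/5).
Reduce top mod 5: now compute (3/5).
Reciprocity: 3 ≡ 3 and 5 ≡ 1 (mod 4), so (3/5) = +(5/3).
Reduce top mod 3: now compute (2/3).
Pull out 2: since 3 ≡ 3 (mod 8), (2/3) = -1.
Reached (1/3) = 1. Collecting the sign flips along the way, the symbol is +1.

1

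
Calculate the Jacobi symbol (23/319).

Reciprocity: 23 ≡ 3 and 319 ≡ 3 (mod 4), so (23/319) = −(319/23).
Reduce top mod 23: now compute (20/23).
Pull out 2^2: since 23 ≡ 7 (mod 8), (2/23) = +1, so (2/23)^2 = +1.
Reciprocity: 5 ≡ 1 and 23 ≡ 3 (mod 4), so (5/23) = +(23/5).
Reduce top mod 5: now compute (3/5).
Reciprocity: 3 ≡ 3 and 5 ≡ 1 (mod 4), so (3/5) = +(5/3).
Reduce top mod 3: now compute (2/3).
Pull out 2: since 3 ≡ 3 (mod 8), (2/3) = -1.
Reached (1/3) = 1. Collecting the sign flips along the way, the symbol is +1.

1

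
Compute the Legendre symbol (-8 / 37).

-1

First reduce: -8 ≡ 29 (mod 37).
Reciprocity: 29 ≡ 1 and 37 ≡ 1 (mod 4), so (29/37) = +(37/29).
Reduce top mod 29: now compute (8/29).
Pull out 2^3: since 29 ≡ 5 (mod 8), (2/29) = -1, so (2/29)^3 = -1.
Reached (1/29) = 1. Collecting the sign flips along the way, the symbol is -1.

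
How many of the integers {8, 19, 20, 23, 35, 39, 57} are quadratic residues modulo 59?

4

(8/59) = -1 → non-residue.
(19/59) = +1 → QR.
(20/59) = +1 → QR.
(23/59) = -1 → non-residue.
(35/59) = +1 → QR.
(39/59) = -1 → non-residue.
(57/59) = +1 → QR.
Total quadratic residues among the 7: 4.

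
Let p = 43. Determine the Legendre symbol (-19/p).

1

First reduce: -19 ≡ 24 (mod 43).
Pull out 2^3: since 43 ≡ 3 (mod 8), (2/43) = -1, so (2/43)^3 = -1.
Reciprocity: 3 ≡ 3 and 43 ≡ 3 (mod 4), so (3/43) = −(43/3).
Reduce top mod 3: now compute (1/3).
Reached (1/3) = 1. Collecting the sign flips along the way, the symbol is +1.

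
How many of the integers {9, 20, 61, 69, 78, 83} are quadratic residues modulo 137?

4

(9/137) = +1 → QR.
(20/137) = -1 → non-residue.
(61/137) = +1 → QR.
(69/137) = +1 → QR.
(78/137) = +1 → QR.
(83/137) = -1 → non-residue.
Total quadratic residues among the 6: 4.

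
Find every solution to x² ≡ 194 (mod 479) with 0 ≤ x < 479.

177, 302

Since 479 ≡ 3 (mod 4), a square root of 194 is 194^((479+1)/4) = 194^120 mod 479.
Repeated squaring: 194^2≡274, 194^4≡352, 194^8≡322, 194^16≡220, 194^32≡21, 194^64≡441 (mod 479).
194^120 = 194^(64+32+16+8) ≡ 302 (mod 479).
Check: 302² = 91204 ≡ 194 (mod 479). The two roots are 177 and 302.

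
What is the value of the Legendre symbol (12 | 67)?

-1

Pull out 2^2: since 67 ≡ 3 (mod 8), (2/67) = -1, so (2/67)^2 = +1.
Reciprocity: 3 ≡ 3 and 67 ≡ 3 (mod 4), so (3/67) = −(67/3).
Reduce top mod 3: now compute (1/3).
Reached (1/3) = 1. Collecting the sign flips along the way, the symbol is -1.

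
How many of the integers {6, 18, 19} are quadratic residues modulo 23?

2

(6/23) = +1 → QR.
(18/23) = +1 → QR.
(19/23) = -1 → non-residue.
Total quadratic residues among the 3: 2.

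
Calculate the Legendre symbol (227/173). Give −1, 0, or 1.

First reduce: 227 ≡ 54 (mod 173).
Pull out 2: since 173 ≡ 5 (mod 8), (2/173) = -1.
Reciprocity: 27 ≡ 3 and 173 ≡ 1 (mod 4), so (27/173) = +(173/27).
Reduce top mod 27: now compute (11/27).
Reciprocity: 11 ≡ 3 and 27 ≡ 3 (mod 4), so (11/27) = −(27/11).
Reduce top mod 11: now compute (5/11).
Reciprocity: 5 ≡ 1 and 11 ≡ 3 (mod 4), so (5/11) = +(11/5).
Reduce top mod 5: now compute (1/5).
Reached (1/5) = 1. Collecting the sign flips along the way, the symbol is +1.

1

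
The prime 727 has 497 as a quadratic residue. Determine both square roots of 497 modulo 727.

Since 727 ≡ 3 (mod 4), a square root of 497 is 497^((727+1)/4) = 497^182 mod 727.
Repeated squaring: 497^2≡556, 497^4≡161, 497^8≡476, 497^16≡479, 497^32≡436, 497^64≡349, 497^128≡392 (mod 727).
497^182 = 497^(128+32+16+4+2) ≡ 524 (mod 727).
Check: 524² = 274576 ≡ 497 (mod 727). The two roots are 203 and 524.

203, 524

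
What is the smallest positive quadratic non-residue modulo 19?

2

(2/19) = −1, so 2 is the smallest positive non-residue mod 19.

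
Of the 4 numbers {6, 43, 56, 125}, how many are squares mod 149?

2

(6/149) = +1 → QR.
(43/149) = -1 → non-residue.
(56/149) = -1 → non-residue.
(125/149) = +1 → QR.
Total quadratic residues among the 4: 2.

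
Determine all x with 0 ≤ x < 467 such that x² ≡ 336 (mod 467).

167, 300

Since 467 ≡ 3 (mod 4), a square root of 336 is 336^((467+1)/4) = 336^117 mod 467.
Repeated squaring: 336^2≡349, 336^4≡381, 336^8≡391, 336^16≡172, 336^32≡163, 336^64≡417 (mod 467).
336^117 = 336^(64+32+16+4+1) ≡ 300 (mod 467).
Check: 300² = 90000 ≡ 336 (mod 467). The two roots are 167 and 300.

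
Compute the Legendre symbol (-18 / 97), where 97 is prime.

1

Euler's criterion: (-18/97) ≡ 79^48 (mod 97).
79^2 ≡ 33 (mod 97)
79^4 ≡ 22 (mod 97)
79^8 ≡ 96 (mod 97)
79^16 ≡ 1 (mod 97)
79^32 ≡ 1 (mod 97)
79^48 = 79^(32+16) ≡ 1 (mod 97).
Result is 1, so (-18/97) = 1.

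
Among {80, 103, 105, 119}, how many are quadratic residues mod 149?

3

(80/149) = +1 → QR.
(103/149) = +1 → QR.
(105/149) = -1 → non-residue.
(119/149) = +1 → QR.
Total quadratic residues among the 4: 3.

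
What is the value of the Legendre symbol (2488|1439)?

First reduce: 2488 ≡ 1049 (mod 1439).
Reciprocity: 1049 ≡ 1 and 1439 ≡ 3 (mod 4), so (1049/1439) = +(1439/1049).
Reduce top mod 1049: now compute (390/1049).
Pull out 2: since 1049 ≡ 1 (mod 8), (2/1049) = +1.
Reciprocity: 195 ≡ 3 and 1049 ≡ 1 (mod 4), so (195/1049) = +(1049/195).
Reduce top mod 195: now compute (74/195).
Pull out 2: since 195 ≡ 3 (mod 8), (2/195) = -1.
Reciprocity: 37 ≡ 1 and 195 ≡ 3 (mod 4), so (37/195) = +(195/37).
Reduce top mod 37: now compute (10/37).
Pull out 2: since 37 ≡ 5 (mod 8), (2/37) = -1.
Reciprocity: 5 ≡ 1 and 37 ≡ 1 (mod 4), so (5/37) = +(37/5).
Reduce top mod 5: now compute (2/5).
Pull out 2: since 5 ≡ 5 (mod 8), (2/5) = -1.
Reached (1/5) = 1. Collecting the sign flips along the way, the symbol is -1.

-1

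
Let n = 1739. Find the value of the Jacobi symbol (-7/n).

First reduce: -7 ≡ 1732 (mod 1739).
Pull out 2^2: since 1739 ≡ 3 (mod 8), (2/1739) = -1, so (2/1739)^2 = +1.
Reciprocity: 433 ≡ 1 and 1739 ≡ 3 (mod 4), so (433/1739) = +(1739/433).
Reduce top mod 433: now compute (7/433).
Reciprocity: 7 ≡ 3 and 433 ≡ 1 (mod 4), so (7/433) = +(433/7).
Reduce top mod 7: now compute (6/7).
Pull out 2: since 7 ≡ 7 (mod 8), (2/7) = +1.
Reciprocity: 3 ≡ 3 and 7 ≡ 3 (mod 4), so (3/7) = −(7/3).
Reduce top mod 3: now compute (1/3).
Reached (1/3) = 1. Collecting the sign flips along the way, the symbol is -1.

-1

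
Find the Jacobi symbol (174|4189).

-1

Pull out 2: since 4189 ≡ 5 (mod 8), (2/4189) = -1.
Reciprocity: 87 ≡ 3 and 4189 ≡ 1 (mod 4), so (87/4189) = +(4189/87).
Reduce top mod 87: now compute (13/87).
Reciprocity: 13 ≡ 1 and 87 ≡ 3 (mod 4), so (13/87) = +(87/13).
Reduce top mod 13: now compute (9/13).
Reciprocity: 9 ≡ 1 and 13 ≡ 1 (mod 4), so (9/13) = +(13/9).
Reduce top mod 9: now compute (4/9).
Pull out 2^2: since 9 ≡ 1 (mod 8), (2/9) = +1, so (2/9)^2 = +1.
Reached (1/9) = 1. Collecting the sign flips along the way, the symbol is -1.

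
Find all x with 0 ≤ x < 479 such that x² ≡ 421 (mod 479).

30, 449

Since 479 ≡ 3 (mod 4), a square root of 421 is 421^((479+1)/4) = 421^120 mod 479.
Repeated squaring: 421^2≡11, 421^4≡121, 421^8≡271, 421^16≡154, 421^32≡245, 421^64≡150 (mod 479).
421^120 = 421^(64+32+16+8) ≡ 30 (mod 479).
Check: 30² = 900 ≡ 421 (mod 479). The two roots are 30 and 449.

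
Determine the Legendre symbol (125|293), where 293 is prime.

-1

Reciprocity: 125 ≡ 1 and 293 ≡ 1 (mod 4), so (125/293) = +(293/125).
Reduce top mod 125: now compute (43/125).
Reciprocity: 43 ≡ 3 and 125 ≡ 1 (mod 4), so (43/125) = +(125/43).
Reduce top mod 43: now compute (39/43).
Reciprocity: 39 ≡ 3 and 43 ≡ 3 (mod 4), so (39/43) = −(43/39).
Reduce top mod 39: now compute (4/39).
Pull out 2^2: since 39 ≡ 7 (mod 8), (2/39) = +1, so (2/39)^2 = +1.
Reached (1/39) = 1. Collecting the sign flips along the way, the symbol is -1.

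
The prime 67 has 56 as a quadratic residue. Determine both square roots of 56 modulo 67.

18, 49

Since 67 ≡ 3 (mod 4), a square root of 56 is 56^((67+1)/4) = 56^17 mod 67.
Repeated squaring: 56^2≡54, 56^4≡35, 56^8≡19, 56^16≡26 (mod 67).
56^17 = 56^(16+1) ≡ 49 (mod 67).
Check: 49² = 2401 ≡ 56 (mod 67). The two roots are 18 and 49.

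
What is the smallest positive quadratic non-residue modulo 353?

(2/353) = +1, so 2 is a residue.
(3/353) = −1, so 3 is the smallest positive non-residue mod 353.

3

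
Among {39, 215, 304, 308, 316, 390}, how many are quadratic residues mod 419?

(39/419) = +1 → QR.
(215/419) = +1 → QR.
(304/419) = -1 → non-residue.
(308/419) = -1 → non-residue.
(316/419) = +1 → QR.
(390/419) = -1 → non-residue.
Total quadratic residues among the 6: 3.

3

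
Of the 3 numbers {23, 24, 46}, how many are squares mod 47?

(23/47) = -1 → non-residue.
(24/47) = +1 → QR.
(46/47) = -1 → non-residue.
Total quadratic residues among the 3: 1.

1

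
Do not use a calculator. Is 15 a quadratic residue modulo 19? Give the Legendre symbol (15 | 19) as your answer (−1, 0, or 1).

-1

Reciprocity: 15 ≡ 3 and 19 ≡ 3 (mod 4), so (15/19) = −(19/15).
Reduce top mod 15: now compute (4/15).
Pull out 2^2: since 15 ≡ 7 (mod 8), (2/15) = +1, so (2/15)^2 = +1.
Reached (1/15) = 1. Collecting the sign flips along the way, the symbol is -1.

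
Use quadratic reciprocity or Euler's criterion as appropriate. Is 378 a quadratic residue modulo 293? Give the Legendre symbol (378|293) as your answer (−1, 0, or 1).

First reduce: 378 ≡ 85 (mod 293).
Reciprocity: 85 ≡ 1 and 293 ≡ 1 (mod 4), so (85/293) = +(293/85).
Reduce top mod 85: now compute (38/85).
Pull out 2: since 85 ≡ 5 (mod 8), (2/85) = -1.
Reciprocity: 19 ≡ 3 and 85 ≡ 1 (mod 4), so (19/85) = +(85/19).
Reduce top mod 19: now compute (9/19).
Reciprocity: 9 ≡ 1 and 19 ≡ 3 (mod 4), so (9/19) = +(19/9).
Reduce top mod 9: now compute (1/9).
Reached (1/9) = 1. Collecting the sign flips along the way, the symbol is -1.

-1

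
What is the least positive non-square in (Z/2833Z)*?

(2/2833) = +1, so 2 is a residue.
(3/2833) = +1, so 3 is a residue.
(4/2833) = +1, so 4 is a residue.
(5/2833) = −1, so 5 is the smallest positive non-residue mod 2833.

5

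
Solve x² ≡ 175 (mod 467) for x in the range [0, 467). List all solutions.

202, 265

Since 467 ≡ 3 (mod 4), a square root of 175 is 175^((467+1)/4) = 175^117 mod 467.
Repeated squaring: 175^2≡270, 175^4≡48, 175^8≡436, 175^16≡27, 175^32≡262, 175^64≡462 (mod 467).
175^117 = 175^(64+32+16+4+1) ≡ 202 (mod 467).
Check: 202² = 40804 ≡ 175 (mod 467). The two roots are 202 and 265.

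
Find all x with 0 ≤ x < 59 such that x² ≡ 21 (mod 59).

27, 32

Since 59 ≡ 3 (mod 4), a square root of 21 is 21^((59+1)/4) = 21^15 mod 59.
Repeated squaring: 21^2≡28, 21^4≡17, 21^8≡53 (mod 59).
21^15 = 21^(8+4+2+1) ≡ 27 (mod 59).
Check: 27² = 729 ≡ 21 (mod 59). The two roots are 27 and 32.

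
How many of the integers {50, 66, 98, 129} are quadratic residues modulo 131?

(50/131) = -1 → non-residue.
(66/131) = -1 → non-residue.
(98/131) = -1 → non-residue.
(129/131) = +1 → QR.
Total quadratic residues among the 4: 1.

1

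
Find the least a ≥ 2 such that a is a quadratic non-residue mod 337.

5

(2/337) = +1, so 2 is a residue.
(3/337) = +1, so 3 is a residue.
(4/337) = +1, so 4 is a residue.
(5/337) = −1, so 5 is the smallest positive non-residue mod 337.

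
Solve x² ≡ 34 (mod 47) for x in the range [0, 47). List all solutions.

Since 47 ≡ 3 (mod 4), a square root of 34 is 34^((47+1)/4) = 34^12 mod 47.
Repeated squaring: 34^2≡28, 34^4≡32, 34^8≡37 (mod 47).
34^12 = 34^(8+4) ≡ 9 (mod 47).
Check: 9² = 81 ≡ 34 (mod 47). The two roots are 9 and 38.

9, 38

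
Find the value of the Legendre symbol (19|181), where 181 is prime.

Euler's criterion: (19/181) ≡ 19^90 (mod 181).
19^2 ≡ 180 (mod 181)
19^4 ≡ 1 (mod 181)
19^8 ≡ 1 (mod 181)
19^16 ≡ 1 (mod 181)
19^32 ≡ 1 (mod 181)
19^64 ≡ 1 (mod 181)
19^90 = 19^(64+16+8+2) ≡ 180 (mod 181).
Result is 180 ≡ −1, so (19/181) = −1.

-1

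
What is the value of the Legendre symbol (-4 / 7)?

Euler's criterion: (-4/7) ≡ 3^3 (mod 7).
3^2 ≡ 2 (mod 7)
3^3 = 3^(2+1) ≡ 6 (mod 7).
Result is 6 ≡ −1, so (-4/7) = −1.

-1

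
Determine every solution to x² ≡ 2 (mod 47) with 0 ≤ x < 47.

7, 40

Since 47 ≡ 3 (mod 4), a square root of 2 is 2^((47+1)/4) = 2^12 mod 47.
Repeated squaring: 2^2≡4, 2^4≡16, 2^8≡21 (mod 47).
2^12 = 2^(8+4) ≡ 7 (mod 47).
Check: 7² = 49 ≡ 2 (mod 47). The two roots are 7 and 40.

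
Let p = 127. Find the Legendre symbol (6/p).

-1

Euler's criterion: (6/127) ≡ 6^63 (mod 127).
6^2 ≡ 36 (mod 127)
6^4 ≡ 26 (mod 127)
6^8 ≡ 41 (mod 127)
6^16 ≡ 30 (mod 127)
6^32 ≡ 11 (mod 127)
6^63 = 6^(32+16+8+4+2+1) ≡ 126 (mod 127).
Result is 126 ≡ −1, so (6/127) = −1.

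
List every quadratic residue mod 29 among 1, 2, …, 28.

Square k = 1,…,14 (k and 29−k give the same square):
1²=1, 2²=4, 3²=9, 4²=16, 5²=25, 6²≡7, 7²≡20, 8²≡6, 9²≡23, 10²≡13, 11²≡5, 12²≡28, 13²≡24, 14²≡22 (mod 29).
So the quadratic residues mod 29 are {1, 4, 5, 6, 7, 9, 13, 16, 20, 22, 23, 24, 25, 28}.

1 4 5 6 7 9 13 16 20 22 23 24 25 28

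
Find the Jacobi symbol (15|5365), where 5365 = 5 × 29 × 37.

Reciprocity: 15 ≡ 3 and 5365 ≡ 1 (mod 4), so (15/5365) = +(5365/15).
Reduce top mod 15: now compute (10/15).
Pull out 2: since 15 ≡ 7 (mod 8), (2/15) = +1.
Reciprocity: 5 ≡ 1 and 15 ≡ 3 (mod 4), so (5/15) = +(15/5).
Reduce top mod 5: now compute (0/5).
Top reduces to 0: gcd > 1, so the symbol is 0.

0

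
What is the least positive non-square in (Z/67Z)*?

2

(2/67) = −1, so 2 is the smallest positive non-residue mod 67.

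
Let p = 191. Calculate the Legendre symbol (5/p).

1

Euler's criterion: (5/191) ≡ 5^95 (mod 191).
5^2 ≡ 25 (mod 191)
5^4 ≡ 52 (mod 191)
5^8 ≡ 30 (mod 191)
5^16 ≡ 136 (mod 191)
5^32 ≡ 160 (mod 191)
5^64 ≡ 6 (mod 191)
5^95 = 5^(64+16+8+4+2+1) ≡ 1 (mod 191).
Result is 1, so (5/191) = 1.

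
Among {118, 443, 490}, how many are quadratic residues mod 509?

2

(118/509) = +1 → QR.
(443/509) = +1 → QR.
(490/509) = -1 → non-residue.
Total quadratic residues among the 3: 2.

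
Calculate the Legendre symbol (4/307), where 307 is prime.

1

Pull out 2^2: since 307 ≡ 3 (mod 8), (2/307) = -1, so (2/307)^2 = +1.
Reached (1/307) = 1. Collecting the sign flips along the way, the symbol is +1.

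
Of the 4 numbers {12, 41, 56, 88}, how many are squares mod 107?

3

(12/107) = +1 → QR.
(41/107) = +1 → QR.
(56/107) = +1 → QR.
(88/107) = -1 → non-residue.
Total quadratic residues among the 4: 3.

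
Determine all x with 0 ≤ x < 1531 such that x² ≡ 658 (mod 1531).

Since 1531 ≡ 3 (mod 4), a square root of 658 is 658^((1531+1)/4) = 658^383 mod 1531.
Repeated squaring: 658^2≡1222, 658^4≡559, 658^8≡157, 658^16≡153, 658^32≡444, 658^64≡1168, 658^128≡103, 658^256≡1423 (mod 1531).
658^383 = 658^(256+64+32+16+8+4+2+1) ≡ 723 (mod 1531).
Check: 723² = 522729 ≡ 658 (mod 1531). The two roots are 723 and 808.

723, 808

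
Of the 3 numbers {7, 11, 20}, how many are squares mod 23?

(7/23) = -1 → non-residue.
(11/23) = -1 → non-residue.
(20/23) = -1 → non-residue.
Total quadratic residues among the 3: 0.

0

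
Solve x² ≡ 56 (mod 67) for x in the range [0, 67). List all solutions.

18, 49

Since 67 ≡ 3 (mod 4), a square root of 56 is 56^((67+1)/4) = 56^17 mod 67.
Repeated squaring: 56^2≡54, 56^4≡35, 56^8≡19, 56^16≡26 (mod 67).
56^17 = 56^(16+1) ≡ 49 (mod 67).
Check: 49² = 2401 ≡ 56 (mod 67). The two roots are 18 and 49.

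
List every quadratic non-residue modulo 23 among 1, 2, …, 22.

5, 7, 10, 11, 14, 15, 17, 19, 20, 21, 22

Square k = 1,…,11 (k and 23−k give the same square):
1²=1, 2²=4, 3²=9, 4²=16, 5²≡2, 6²≡13, 7²≡3, 8²≡18, 9²≡12, 10²≡8, 11²≡6 (mod 23).
The residues are {1, 2, 3, 4, 6, 8, 9, 12, 13, 16, 18}; the non-residues are the remaining 11 nonzero classes.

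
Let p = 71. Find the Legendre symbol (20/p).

1

Pull out 2^2: since 71 ≡ 7 (mod 8), (2/71) = +1, so (2/71)^2 = +1.
Reciprocity: 5 ≡ 1 and 71 ≡ 3 (mod 4), so (5/71) = +(71/5).
Reduce top mod 5: now compute (1/5).
Reached (1/5) = 1. Collecting the sign flips along the way, the symbol is +1.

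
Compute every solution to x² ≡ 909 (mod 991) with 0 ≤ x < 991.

229, 762

Since 991 ≡ 3 (mod 4), a square root of 909 is 909^((991+1)/4) = 909^248 mod 991.
Repeated squaring: 909^2≡778, 909^4≡774, 909^8≡512, 909^16≡520, 909^32≡848, 909^64≡629, 909^128≡232 (mod 991).
909^248 = 909^(128+64+32+16+8) ≡ 229 (mod 991).
Check: 229² = 52441 ≡ 909 (mod 991). The two roots are 229 and 762.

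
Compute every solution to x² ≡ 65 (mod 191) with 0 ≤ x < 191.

Since 191 ≡ 3 (mod 4), a square root of 65 is 65^((191+1)/4) = 65^48 mod 191.
Repeated squaring: 65^2≡23, 65^4≡147, 65^8≡26, 65^16≡103, 65^32≡104 (mod 191).
65^48 = 65^(32+16) ≡ 16 (mod 191).
Check: 16² = 256 ≡ 65 (mod 191). The two roots are 16 and 175.

16, 175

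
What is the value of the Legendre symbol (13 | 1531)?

Reciprocity: 13 ≡ 1 and 1531 ≡ 3 (mod 4), so (13/1531) = +(1531/13).
Reduce top mod 13: now compute (10/13).
Pull out 2: since 13 ≡ 5 (mod 8), (2/13) = -1.
Reciprocity: 5 ≡ 1 and 13 ≡ 1 (mod 4), so (5/13) = +(13/5).
Reduce top mod 5: now compute (3/5).
Reciprocity: 3 ≡ 3 and 5 ≡ 1 (mod 4), so (3/5) = +(5/3).
Reduce top mod 3: now compute (2/3).
Pull out 2: since 3 ≡ 3 (mod 8), (2/3) = -1.
Reached (1/3) = 1. Collecting the sign flips along the way, the symbol is +1.

1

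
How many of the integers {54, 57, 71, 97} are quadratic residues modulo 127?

(54/127) = -1 → non-residue.
(57/127) = -1 → non-residue.
(71/127) = +1 → QR.
(97/127) = -1 → non-residue.
Total quadratic residues among the 4: 1.

1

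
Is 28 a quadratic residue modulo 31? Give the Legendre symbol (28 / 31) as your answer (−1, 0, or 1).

Pull out 2^2: since 31 ≡ 7 (mod 8), (2/31) = +1, so (2/31)^2 = +1.
Reciprocity: 7 ≡ 3 and 31 ≡ 3 (mod 4), so (7/31) = −(31/7).
Reduce top mod 7: now compute (3/7).
Reciprocity: 3 ≡ 3 and 7 ≡ 3 (mod 4), so (3/7) = −(7/3).
Reduce top mod 3: now compute (1/3).
Reached (1/3) = 1. Collecting the sign flips along the way, the symbol is +1.

1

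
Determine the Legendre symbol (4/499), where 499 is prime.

Pull out 2^2: since 499 ≡ 3 (mod 8), (2/499) = -1, so (2/499)^2 = +1.
Reached (1/499) = 1. Collecting the sign flips along the way, the symbol is +1.

1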